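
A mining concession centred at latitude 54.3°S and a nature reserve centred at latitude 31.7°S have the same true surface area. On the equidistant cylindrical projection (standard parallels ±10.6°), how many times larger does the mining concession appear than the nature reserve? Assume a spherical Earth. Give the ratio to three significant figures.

1.46

In the equirectangular projection with standard parallel φ₀ = 10.6° (x = Rλ cos φ₀, y = Rφ), meridians are true-scale (h = 1) and the parallel scale is k = cos φ₀ / cos φ.
Areal scale at 54.3°: h·k = 1.000 × 1.684 = 1.684.
Areal scale at 31.7°: h·k = 1.000 × 1.155 = 1.155.
Ratio = 1.684/1.155 ≈ 1.46.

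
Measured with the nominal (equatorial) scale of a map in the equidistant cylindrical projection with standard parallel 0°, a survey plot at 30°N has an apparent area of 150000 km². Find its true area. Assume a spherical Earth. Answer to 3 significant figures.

130000 km²

For the equirectangular projection with φ₀ = 0 (plate carrée), h = 1 along meridians and k = sec φ along parallels.
Areal scale = h·k = 1 × sec φ; at 30°, h = 1.000, k = 1.155, so h·k = 1.155.
True area = apparent / (areal scale) = 150000 / 1.155 ≈ 130000 km².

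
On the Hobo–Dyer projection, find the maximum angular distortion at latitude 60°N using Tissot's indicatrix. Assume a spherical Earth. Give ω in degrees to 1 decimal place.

The Hobo–Dyer projection is cylindrical equal-area with φ₀ = 37.5°. For cylindrical equal-area with standard parallel φ₀, h = cos φ / cos φ₀ and k = cos φ₀ / cos φ, so h·k = 1.
At 60°: h = 0.6302, k = 1.587; principal scales a = 1.587, b = 0.6302.
sin(ω/2) = (a − b)/(a + b) = 0.9565/2.217 = 0.4314, so ω = 2 arcsin(0.4314) ≈ 51.1°.

51.1°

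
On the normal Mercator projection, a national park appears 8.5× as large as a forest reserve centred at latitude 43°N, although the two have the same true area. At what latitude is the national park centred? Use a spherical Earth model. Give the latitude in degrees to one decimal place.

On Mercator, (apparent₁)/(apparent₂) = sec²φ₁ / sec²φ₂ when true areas are equal.
cos²φ₂ / cos²φ₁ = 8.5  ⇒  cos φ₁ = cos 43° / √8.5 = 0.7314/2.915 = 0.2509.
φ₁ = arccos(0.2509) ≈ 75.5°.

75.5°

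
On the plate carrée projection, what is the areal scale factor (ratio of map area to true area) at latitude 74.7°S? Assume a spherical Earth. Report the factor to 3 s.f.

Plate carrée maps x = Rλ, y = Rφ. The meridian scale is h = 1 and the parallel scale is k = 1/cos φ = sec φ.
Areal scale = h·k = 1 × sec φ; at 74.7°, h = 1.000, k = 3.790, so h·k = 3.790.

3.79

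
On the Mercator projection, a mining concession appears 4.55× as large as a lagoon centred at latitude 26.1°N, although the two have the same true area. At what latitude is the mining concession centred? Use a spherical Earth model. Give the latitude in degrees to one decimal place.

65.1°

On Mercator, (apparent₁)/(apparent₂) = sec²φ₁ / sec²φ₂ when true areas are equal.
cos²φ₂ / cos²φ₁ = 4.55  ⇒  cos φ₁ = cos 26.1° / √4.55 = 0.8980/2.133 = 0.4210.
φ₁ = arccos(0.4210) ≈ 65.1°.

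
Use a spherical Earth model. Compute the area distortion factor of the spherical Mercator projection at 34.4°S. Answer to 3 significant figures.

For Mercator, h = k = sec φ (a conformal cylindrical projection has a single point scale, 1/cos φ).
Areal scale = k² = sec²φ = 1/cos²(34.4°) = 1/0.8251² = 1.469.

1.47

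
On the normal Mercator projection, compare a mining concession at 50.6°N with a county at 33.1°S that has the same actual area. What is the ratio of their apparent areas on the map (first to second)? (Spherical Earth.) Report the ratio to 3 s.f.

1.74

Mercator areal scale is sec²φ.
At 50.6°: sec²(50.6°) = 1/0.6347² = 2.482.
At 33.1°: sec²(33.1°) = 1/0.8377² = 1.425.
Ratio = 2.482/1.425 = cos²(33.1°)/cos²(50.6°) ≈ 1.74.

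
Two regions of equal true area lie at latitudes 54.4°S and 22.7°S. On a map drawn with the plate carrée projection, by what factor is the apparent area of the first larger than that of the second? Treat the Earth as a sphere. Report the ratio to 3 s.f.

1.58

For the equirectangular projection with φ₀ = 0 (plate carrée), h = 1 along meridians and k = sec φ along parallels.
Areal scale at 54.4°: h·k = 1.000 × 1.718 = 1.718.
Areal scale at 22.7°: h·k = 1.000 × 1.084 = 1.084.
Ratio = 1.718/1.084 ≈ 1.58.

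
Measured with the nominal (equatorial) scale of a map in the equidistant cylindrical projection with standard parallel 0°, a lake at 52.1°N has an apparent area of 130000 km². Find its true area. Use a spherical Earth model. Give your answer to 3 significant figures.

79900 km²

For the equirectangular projection with φ₀ = 0 (plate carrée), h = 1 along meridians and k = sec φ along parallels.
Areal scale = h·k = 1 × sec φ; at 52.1°, h = 1.000, k = 1.628, so h·k = 1.628.
True area = apparent / (areal scale) = 130000 / 1.628 ≈ 79900 km².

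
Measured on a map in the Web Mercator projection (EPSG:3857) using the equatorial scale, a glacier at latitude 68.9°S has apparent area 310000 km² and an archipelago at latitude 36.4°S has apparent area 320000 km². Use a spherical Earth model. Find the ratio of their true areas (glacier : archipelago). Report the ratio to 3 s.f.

0.194

Since Mercator area scale is 1/cos²φ, the true area equals the apparent area multiplied by cos²φ.
True area of glacier: 310000 × cos²(68.9°) = 310000 × 0.1296 = 40180 km².
True area of archipelago: 320000 × cos²(36.4°) = 320000 × 0.6479 = 207300 km².
Ratio = 40180 / 207300 ≈ 0.194.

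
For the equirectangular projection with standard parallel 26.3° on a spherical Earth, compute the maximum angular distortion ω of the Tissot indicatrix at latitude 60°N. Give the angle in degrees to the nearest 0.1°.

33.0°

In the equirectangular projection with standard parallel φ₀ = 26.3° (x = Rλ cos φ₀, y = Rφ), meridians are true-scale (h = 1) and the parallel scale is k = cos φ₀ / cos φ.
At 60°: h = 1.000, k = 1.793; principal scales a = 1.793, b = 1.000.
sin(ω/2) = (a − b)/(a + b) = 0.7930/2.793 = 0.2839, so ω = 2 arcsin(0.2839) ≈ 33.0°.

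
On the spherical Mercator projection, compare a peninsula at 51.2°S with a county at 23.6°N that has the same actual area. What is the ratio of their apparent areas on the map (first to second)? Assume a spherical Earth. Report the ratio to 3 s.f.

2.14

On Mercator, area is exaggerated by sec²φ = 1/cos²φ.
At 51.2°: sec²(51.2°) = 1/0.6266² = 2.547.
At 23.6°: sec²(23.6°) = 1/0.9164² = 1.191.
Ratio = 2.547/1.191 = cos²(23.6°)/cos²(51.2°) ≈ 2.14.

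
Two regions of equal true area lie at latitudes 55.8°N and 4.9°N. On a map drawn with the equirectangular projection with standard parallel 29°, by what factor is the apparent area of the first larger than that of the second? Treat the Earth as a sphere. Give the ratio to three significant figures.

With standard parallel φ₀ = 29°, the equirectangular projection gives x = Rλ cos φ₀, y = Rφ, so h = 1 and k = cos 29° / cos φ.
Areal scale at 55.8°: h·k = 1.000 × 1.556 = 1.556.
Areal scale at 4.9°: h·k = 1.000 × 0.8778 = 0.8778.
Ratio = 1.556/0.8778 ≈ 1.77.

1.77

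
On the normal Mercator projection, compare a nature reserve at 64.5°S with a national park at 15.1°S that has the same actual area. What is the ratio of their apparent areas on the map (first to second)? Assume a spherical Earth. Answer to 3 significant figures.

5.03

Mercator areal scale is sec²φ.
At 64.5°: sec²(64.5°) = 1/0.4305² = 5.395.
At 15.1°: sec²(15.1°) = 1/0.9655² = 1.073.
Ratio = 5.395/1.073 = cos²(15.1°)/cos²(64.5°) ≈ 5.03.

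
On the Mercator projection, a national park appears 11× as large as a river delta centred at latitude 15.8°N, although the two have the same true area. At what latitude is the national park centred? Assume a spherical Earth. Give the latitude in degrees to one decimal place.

On Mercator, (apparent₁)/(apparent₂) = sec²φ₁ / sec²φ₂ when true areas are equal.
cos²φ₂ / cos²φ₁ = 11  ⇒  cos φ₁ = cos 15.8° / √11 = 0.9622/3.317 = 0.2901.
φ₁ = arccos(0.2901) ≈ 73.1°.

73.1°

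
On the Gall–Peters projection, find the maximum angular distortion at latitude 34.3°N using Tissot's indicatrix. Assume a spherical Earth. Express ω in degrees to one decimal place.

The Gall–Peters projection is cylindrical equal-area with φ₀ = 45°. A cylindrical equal-area projection with standard parallel φ₀ has meridian scale h = cos φ / cos φ₀ and parallel scale k = cos φ₀ / cos φ (so areas are preserved, h·k = 1).
At 34.3°: h = 1.168, k = 0.8560; principal scales a = 1.168, b = 0.8560.
sin(ω/2) = (a − b)/(a + b) = 0.3123/2.024 = 0.1543, so ω = 2 arcsin(0.1543) ≈ 17.8°.

17.8°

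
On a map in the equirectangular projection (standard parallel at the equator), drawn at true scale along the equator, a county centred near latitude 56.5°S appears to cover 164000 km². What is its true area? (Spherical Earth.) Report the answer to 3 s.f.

90500 km²

In the plate carrée (x = Rλ, y = Rφ), meridians are true-scale (h = 1) and parallels are stretched by k = sec φ.
Areal scale = h·k = 1 × sec φ; at 56.5°, h = 1.000, k = 1.812, so h·k = 1.812.
True area = apparent / (areal scale) = 164000 / 1.812 ≈ 90500 km².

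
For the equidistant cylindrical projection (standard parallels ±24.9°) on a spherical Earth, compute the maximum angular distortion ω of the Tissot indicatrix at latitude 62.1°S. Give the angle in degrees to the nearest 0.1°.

With standard parallel φ₀ = 24.9°, the equirectangular projection gives x = Rλ cos φ₀, y = Rφ, so h = 1 and k = cos 24.9° / cos φ.
At 62.1°: h = 1.000, k = 1.938; principal scales a = 1.938, b = 1.000.
sin(ω/2) = (a − b)/(a + b) = 0.9384/2.938 = 0.3194, so ω = 2 arcsin(0.3194) ≈ 37.2°.

37.2°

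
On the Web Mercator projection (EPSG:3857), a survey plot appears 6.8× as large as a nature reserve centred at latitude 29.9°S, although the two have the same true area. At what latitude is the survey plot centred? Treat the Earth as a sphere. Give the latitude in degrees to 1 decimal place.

70.6°

For equal true areas on Mercator, apparent areas scale as sec²φ, so the ratio is cos²φ₂ / cos²φ₁.
cos²φ₂ / cos²φ₁ = 6.8  ⇒  cos φ₁ = cos 29.9° / √6.8 = 0.8669/2.608 = 0.3324.
φ₁ = arccos(0.3324) ≈ 70.6°.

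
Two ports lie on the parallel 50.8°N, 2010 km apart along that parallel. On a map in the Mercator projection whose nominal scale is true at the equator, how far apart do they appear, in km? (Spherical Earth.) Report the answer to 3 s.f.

3180 km

For Mercator, h = k = sec φ (a conformal cylindrical projection has a single point scale, 1/cos φ).
Along the parallel, k = sec 50.8° = 1/0.6320 = 1.582.
Map distance = 2010 × 1.582 ≈ 3180 km.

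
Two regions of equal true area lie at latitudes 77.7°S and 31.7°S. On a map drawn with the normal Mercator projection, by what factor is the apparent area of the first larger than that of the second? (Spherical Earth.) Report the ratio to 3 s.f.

16.0

On Mercator, area is exaggerated by sec²φ = 1/cos²φ.
At 77.7°: sec²(77.7°) = 1/0.2130² = 22.04.
At 31.7°: sec²(31.7°) = 1/0.8508² = 1.381.
Ratio = 22.04/1.381 = cos²(31.7°)/cos²(77.7°) ≈ 16.0.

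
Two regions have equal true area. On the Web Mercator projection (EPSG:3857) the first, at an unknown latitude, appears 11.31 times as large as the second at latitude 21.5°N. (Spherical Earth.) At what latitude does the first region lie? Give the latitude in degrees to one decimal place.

On Mercator, (apparent₁)/(apparent₂) = sec²φ₁ / sec²φ₂ when true areas are equal.
cos²φ₂ / cos²φ₁ = 11.31  ⇒  cos φ₁ = cos 21.5° / √11.31 = 0.9304/3.363 = 0.2767.
φ₁ = arccos(0.2767) ≈ 73.9°.

73.9°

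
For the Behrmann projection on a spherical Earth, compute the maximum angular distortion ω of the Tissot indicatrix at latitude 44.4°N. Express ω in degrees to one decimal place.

The Behrmann projection is cylindrical equal-area with φ₀ = 30°. A cylindrical equal-area projection with standard parallel φ₀ has meridian scale h = cos φ / cos φ₀ and parallel scale k = cos φ₀ / cos φ (so areas are preserved, h·k = 1).
At 44.4°: h = 0.8250, k = 1.212; principal scales a = 1.212, b = 0.8250.
sin(ω/2) = (a − b)/(a + b) = 0.3871/2.037 = 0.1900, so ω = 2 arcsin(0.1900) ≈ 21.9°.

21.9°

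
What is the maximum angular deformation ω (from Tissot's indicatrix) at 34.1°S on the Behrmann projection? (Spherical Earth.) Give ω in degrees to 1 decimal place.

Behrmann is a cylindrical equal-area projection with standard parallels at ±30°. A cylindrical equal-area projection with standard parallel φ₀ has meridian scale h = cos φ / cos φ₀ and parallel scale k = cos φ₀ / cos φ (so areas are preserved, h·k = 1).
At 34.1°: h = 0.9562, k = 1.046; principal scales a = 1.046, b = 0.9562.
sin(ω/2) = (a − b)/(a + b) = 0.08969/2.002 = 0.04480, so ω = 2 arcsin(0.04480) ≈ 5.1°.

5.1°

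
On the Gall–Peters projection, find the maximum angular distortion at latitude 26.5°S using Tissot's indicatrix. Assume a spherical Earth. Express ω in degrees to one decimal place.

Gall–Peters is a cylindrical equal-area projection with standard parallels at ±45°. A cylindrical equal-area projection with standard parallel φ₀ has meridian scale h = cos φ / cos φ₀ and parallel scale k = cos φ₀ / cos φ (so areas are preserved, h·k = 1).
At 26.5°: h = 1.266, k = 0.7901; principal scales a = 1.266, b = 0.7901.
sin(ω/2) = (a − b)/(a + b) = 0.4755/2.056 = 0.2313, so ω = 2 arcsin(0.2313) ≈ 26.7°.

26.7°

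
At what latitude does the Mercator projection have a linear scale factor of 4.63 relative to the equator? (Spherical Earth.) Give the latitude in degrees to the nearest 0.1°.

77.5°

Mercator scale is k = sec φ = 1/cos φ.
1/cos φ = 4.63  ⇒  cos φ = 0.2160  ⇒  φ = arccos(0.2160) ≈ 77.5°.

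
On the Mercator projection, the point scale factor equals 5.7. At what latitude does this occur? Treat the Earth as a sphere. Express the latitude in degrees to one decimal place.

79.9°

Mercator scale is k = sec φ = 1/cos φ.
1/cos φ = 5.7  ⇒  cos φ = 0.1754  ⇒  φ = arccos(0.1754) ≈ 79.9°.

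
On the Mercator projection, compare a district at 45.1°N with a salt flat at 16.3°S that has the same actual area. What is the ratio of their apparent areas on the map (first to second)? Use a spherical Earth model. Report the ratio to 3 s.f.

On Mercator, area is exaggerated by sec²φ = 1/cos²φ.
At 45.1°: sec²(45.1°) = 1/0.7059² = 2.007.
At 16.3°: sec²(16.3°) = 1/0.9598² = 1.086.
Ratio = 2.007/1.086 = cos²(16.3°)/cos²(45.1°) ≈ 1.85.

1.85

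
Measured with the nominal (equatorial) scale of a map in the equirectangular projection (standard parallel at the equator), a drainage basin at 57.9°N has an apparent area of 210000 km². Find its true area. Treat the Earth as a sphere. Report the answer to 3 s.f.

112000 km²

Plate carrée maps x = Rλ, y = Rφ. The meridian scale is h = 1 and the parallel scale is k = 1/cos φ = sec φ.
Areal scale = h·k = 1 × sec φ; at 57.9°, h = 1.000, k = 1.882, so h·k = 1.882.
True area = apparent / (areal scale) = 210000 / 1.882 ≈ 112000 km².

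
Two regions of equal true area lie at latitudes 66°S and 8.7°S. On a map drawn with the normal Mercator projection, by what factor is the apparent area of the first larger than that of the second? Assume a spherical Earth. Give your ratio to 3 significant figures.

Mercator is conformal with k = sec φ, so areal scale = k² = sec²φ.
At 66°: sec²(66°) = 1/0.4067² = 6.045.
At 8.7°: sec²(8.7°) = 1/0.9885² = 1.023.
Ratio = 6.045/1.023 = cos²(8.7°)/cos²(66°) ≈ 5.91.

5.91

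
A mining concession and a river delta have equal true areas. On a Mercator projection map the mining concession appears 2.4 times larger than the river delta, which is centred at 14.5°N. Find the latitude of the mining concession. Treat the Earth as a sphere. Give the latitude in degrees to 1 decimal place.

For equal true areas on Mercator, apparent areas scale as sec²φ, so the ratio is cos²φ₂ / cos²φ₁.
cos²φ₂ / cos²φ₁ = 2.4  ⇒  cos φ₁ = cos 14.5° / √2.4 = 0.9681/1.549 = 0.6249.
φ₁ = arccos(0.6249) ≈ 51.3°.

51.3°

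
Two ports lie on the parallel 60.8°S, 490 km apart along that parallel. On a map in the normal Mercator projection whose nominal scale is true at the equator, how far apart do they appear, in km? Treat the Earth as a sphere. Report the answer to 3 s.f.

1000 km

For Mercator, h = k = sec φ (a conformal cylindrical projection has a single point scale, 1/cos φ).
Along the parallel, k = sec 60.8° = 1/0.4879 = 2.050.
Map distance = 490 × 2.050 ≈ 1000 km.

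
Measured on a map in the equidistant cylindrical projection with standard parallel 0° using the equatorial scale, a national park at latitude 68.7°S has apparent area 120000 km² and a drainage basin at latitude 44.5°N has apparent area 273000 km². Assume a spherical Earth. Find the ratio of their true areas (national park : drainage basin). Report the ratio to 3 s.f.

On the plate carrée, areal scale = h·k = 1 × sec φ, so true area = apparent × cos φ.
True area of national park: 120000 × cos(68.7°) = 120000 × 0.3633 = 43590 km².
True area of drainage basin: 273000 × cos(44.5°) = 273000 × 0.7133 = 194700 km².
Ratio = 43590 / 194700 ≈ 0.224.

0.224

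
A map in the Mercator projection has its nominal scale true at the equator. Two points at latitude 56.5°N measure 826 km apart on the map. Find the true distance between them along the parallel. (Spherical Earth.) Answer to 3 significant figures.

The Mercator projection is conformal; its linear scale factor is the same in every direction and equals sec φ = 1/cos φ.
Along the parallel at 56.5°, map distances are exaggerated by k = sec 56.5° = 1.812.
True distance = 826 / 1.812 = 826 × cos 56.5° ≈ 456 km.

456 km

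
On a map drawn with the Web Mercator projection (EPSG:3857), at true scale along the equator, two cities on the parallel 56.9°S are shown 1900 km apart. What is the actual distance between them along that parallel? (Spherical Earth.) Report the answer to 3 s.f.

1040 km

Mercator is conformal, so the point scale is isotropic: h = k = sec φ = 1/cos φ.
Along the parallel at 56.9°, map distances are exaggerated by k = sec 56.9° = 1.831.
True distance = 1900 / 1.831 = 1900 × cos 56.9° ≈ 1040 km.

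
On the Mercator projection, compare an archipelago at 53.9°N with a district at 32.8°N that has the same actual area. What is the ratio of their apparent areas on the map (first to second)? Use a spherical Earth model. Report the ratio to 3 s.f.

Mercator areal scale is sec²φ.
At 53.9°: sec²(53.9°) = 1/0.5892² = 2.881.
At 32.8°: sec²(32.8°) = 1/0.8406² = 1.415.
Ratio = 2.881/1.415 = cos²(32.8°)/cos²(53.9°) ≈ 2.04.

2.04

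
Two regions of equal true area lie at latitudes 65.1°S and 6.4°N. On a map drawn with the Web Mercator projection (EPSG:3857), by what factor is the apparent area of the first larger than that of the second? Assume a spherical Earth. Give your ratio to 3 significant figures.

5.57

Mercator is conformal with k = sec φ, so areal scale = k² = sec²φ.
At 65.1°: sec²(65.1°) = 1/0.4210² = 5.641.
At 6.4°: sec²(6.4°) = 1/0.9938² = 1.013.
Ratio = 5.641/1.013 = cos²(6.4°)/cos²(65.1°) ≈ 5.57.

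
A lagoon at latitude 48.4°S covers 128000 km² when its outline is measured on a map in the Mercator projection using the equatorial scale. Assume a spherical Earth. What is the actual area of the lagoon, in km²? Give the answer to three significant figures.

Mercator is conformal, so the point scale is isotropic: h = k = sec φ = 1/cos φ.
Areal scale = k² = sec²φ = 1/cos²(48.4°) = 1/0.6639² = 2.269.
True area = apparent / (areal scale) = 128000 / 2.269 ≈ 56400 km².

56400 km²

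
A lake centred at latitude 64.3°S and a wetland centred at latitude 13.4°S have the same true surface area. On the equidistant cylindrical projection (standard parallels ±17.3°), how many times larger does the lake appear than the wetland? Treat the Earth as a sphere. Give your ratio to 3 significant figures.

2.24

The equidistant cylindrical projection with φ₀ = 17.3° has h = 1 (meridians true) and k = cos φ₀ / cos φ along parallels.
Areal scale at 64.3°: h·k = 1.000 × 2.202 = 2.202.
Areal scale at 13.4°: h·k = 1.000 × 0.9815 = 0.9815.
Ratio = 2.202/0.9815 ≈ 2.24.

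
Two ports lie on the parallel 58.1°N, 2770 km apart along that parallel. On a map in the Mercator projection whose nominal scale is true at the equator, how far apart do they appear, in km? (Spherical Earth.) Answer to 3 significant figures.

5240 km

For Mercator, h = k = sec φ (a conformal cylindrical projection has a single point scale, 1/cos φ).
Along the parallel, k = sec 58.1° = 1/0.5284 = 1.892.
Map distance = 2770 × 1.892 ≈ 5240 km.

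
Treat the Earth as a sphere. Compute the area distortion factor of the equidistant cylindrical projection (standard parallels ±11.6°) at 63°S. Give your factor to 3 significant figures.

The equidistant cylindrical projection with φ₀ = 11.6° has h = 1 (meridians true) and k = cos φ₀ / cos φ along parallels.
Areal scale = h·k = 1 × cos φ₀ / cos φ; at 63°, h = 1.000, k = 2.158, so h·k = 2.158.

2.16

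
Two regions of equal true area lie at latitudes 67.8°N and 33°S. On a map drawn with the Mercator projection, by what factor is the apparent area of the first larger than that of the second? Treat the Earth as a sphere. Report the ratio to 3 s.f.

Mercator is conformal with k = sec φ, so areal scale = k² = sec²φ.
At 67.8°: sec²(67.8°) = 1/0.3778² = 7.005.
At 33°: sec²(33°) = 1/0.8387² = 1.422.
Ratio = 7.005/1.422 = cos²(33°)/cos²(67.8°) ≈ 4.93.

4.93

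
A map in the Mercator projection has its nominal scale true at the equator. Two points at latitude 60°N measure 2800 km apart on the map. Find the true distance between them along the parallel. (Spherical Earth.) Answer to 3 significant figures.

1400 km

Mercator is conformal, so the point scale is isotropic: h = k = sec φ = 1/cos φ.
Along the parallel at 60°, map distances are exaggerated by k = sec 60° = 2.000.
True distance = 2800 / 2.000 = 2800 × cos 60° ≈ 1400 km.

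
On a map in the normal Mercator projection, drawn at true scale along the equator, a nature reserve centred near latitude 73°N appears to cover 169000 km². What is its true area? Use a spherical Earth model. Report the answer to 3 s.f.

Mercator is conformal, so the point scale is isotropic: h = k = sec φ = 1/cos φ.
Areal scale = k² = sec²φ = 1/cos²(73°) = 1/0.2924² = 11.70.
True area = apparent / (areal scale) = 169000 / 11.70 ≈ 14400 km².

14400 km²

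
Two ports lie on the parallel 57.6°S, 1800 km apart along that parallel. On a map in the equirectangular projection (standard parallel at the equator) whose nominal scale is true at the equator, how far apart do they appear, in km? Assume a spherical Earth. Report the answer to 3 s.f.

Plate carrée maps x = Rλ, y = Rφ. The meridian scale is h = 1 and the parallel scale is k = 1/cos φ = sec φ.
Along the parallel, k = sec 57.6° = 1/0.5358 = 1.866.
Map distance = 1800 × 1.866 ≈ 3360 km.

3360 km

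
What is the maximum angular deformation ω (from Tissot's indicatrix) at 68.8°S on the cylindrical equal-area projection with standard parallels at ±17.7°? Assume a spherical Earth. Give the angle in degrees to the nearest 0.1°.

For cylindrical equal-area with standard parallel φ₀, h = cos φ / cos φ₀ and k = cos φ₀ / cos φ, so h·k = 1.
At 68.8°: h = 0.3796, k = 2.634; principal scales a = 2.634, b = 0.3796.
sin(ω/2) = (a − b)/(a + b) = 2.255/3.014 = 0.7481, so ω = 2 arcsin(0.7481) ≈ 96.9°.

96.9°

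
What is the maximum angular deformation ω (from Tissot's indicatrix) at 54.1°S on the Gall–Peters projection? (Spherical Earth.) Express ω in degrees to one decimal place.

The Gall–Peters projection is cylindrical equal-area with φ₀ = 45°. For cylindrical equal-area with standard parallel φ₀, h = cos φ / cos φ₀ and k = cos φ₀ / cos φ, so h·k = 1.
At 54.1°: h = 0.8293, k = 1.206; principal scales a = 1.206, b = 0.8293.
sin(ω/2) = (a − b)/(a + b) = 0.3766/2.035 = 0.1851, so ω = 2 arcsin(0.1851) ≈ 21.3°.

21.3°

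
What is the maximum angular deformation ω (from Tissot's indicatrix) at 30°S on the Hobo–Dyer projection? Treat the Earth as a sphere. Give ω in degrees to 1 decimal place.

Hobo–Dyer is a cylindrical equal-area projection with standard parallels at ±37.5°. A cylindrical equal-area projection with standard parallel φ₀ has meridian scale h = cos φ / cos φ₀ and parallel scale k = cos φ₀ / cos φ (so areas are preserved, h·k = 1).
At 30°: h = 1.092, k = 0.9161; principal scales a = 1.092, b = 0.9161.
sin(ω/2) = (a − b)/(a + b) = 0.1755/2.008 = 0.08742, so ω = 2 arcsin(0.08742) ≈ 10.0°.

10.0°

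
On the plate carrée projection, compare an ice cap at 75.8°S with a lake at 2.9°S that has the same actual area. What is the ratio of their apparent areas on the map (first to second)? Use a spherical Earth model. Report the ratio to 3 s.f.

4.07

Plate carrée maps x = Rλ, y = Rφ. The meridian scale is h = 1 and the parallel scale is k = 1/cos φ = sec φ.
Areal scale at 75.8°: h·k = 1.000 × 4.077 = 4.077.
Areal scale at 2.9°: h·k = 1.000 × 1.001 = 1.001.
Ratio = 4.077/1.001 ≈ 4.07.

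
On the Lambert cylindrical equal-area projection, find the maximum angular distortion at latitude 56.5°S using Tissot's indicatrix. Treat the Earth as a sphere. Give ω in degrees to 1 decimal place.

The Lambert cylindrical equal-area projection is the cylindrical equal-area projection with its standard parallel at the equator (φ₀ = 0). Cylindrical equal-area (φ₀ = 0°): h = cos φ / cos 0° along meridians, k = cos 0° / cos φ along parallels; h·k = 1.
At 56.5°: h = 0.5519, k = 1.812; principal scales a = 1.812, b = 0.5519.
sin(ω/2) = (a − b)/(a + b) = 1.260/2.364 = 0.5330, so ω = 2 arcsin(0.5330) ≈ 64.4°.

64.4°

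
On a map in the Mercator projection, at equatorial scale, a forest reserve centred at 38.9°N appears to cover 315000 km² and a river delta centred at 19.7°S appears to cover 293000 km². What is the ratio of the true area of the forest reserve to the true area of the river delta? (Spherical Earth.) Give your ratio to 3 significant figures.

Mercator's areal exaggeration is sec²φ; hence true area = (apparent area) · cos²φ.
True area of forest reserve: 315000 × cos²(38.9°) = 315000 × 0.6057 = 190800 km².
True area of river delta: 293000 × cos²(19.7°) = 293000 × 0.8864 = 259700 km².
Ratio = 190800 / 259700 ≈ 0.735.

0.735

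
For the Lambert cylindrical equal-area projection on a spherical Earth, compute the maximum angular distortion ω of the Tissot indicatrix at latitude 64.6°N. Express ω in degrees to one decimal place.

87.1°

The Lambert cylindrical equal-area projection is the cylindrical equal-area projection with its standard parallel at the equator (φ₀ = 0). For cylindrical equal-area with standard parallel φ₀, h = cos φ / cos φ₀ and k = cos φ₀ / cos φ, so h·k = 1.
At 64.6°: h = 0.4289, k = 2.331; principal scales a = 2.331, b = 0.4289.
sin(ω/2) = (a − b)/(a + b) = 1.902/2.760 = 0.6892, so ω = 2 arcsin(0.6892) ≈ 87.1°.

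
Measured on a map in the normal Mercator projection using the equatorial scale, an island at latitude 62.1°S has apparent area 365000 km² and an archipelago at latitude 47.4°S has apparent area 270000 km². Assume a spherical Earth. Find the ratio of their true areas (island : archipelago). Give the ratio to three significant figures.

0.646

Mercator's areal exaggeration is sec²φ; hence true area = (apparent area) · cos²φ.
True area of island: 365000 × cos²(62.1°) = 365000 × 0.2190 = 79920 km².
True area of archipelago: 270000 × cos²(47.4°) = 270000 × 0.4582 = 123700 km².
Ratio = 79920 / 123700 ≈ 0.646.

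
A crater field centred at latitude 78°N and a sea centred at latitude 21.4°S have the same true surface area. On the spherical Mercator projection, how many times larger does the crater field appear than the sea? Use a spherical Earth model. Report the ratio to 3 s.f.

20.1

Mercator areal scale is sec²φ.
At 78°: sec²(78°) = 1/0.2079² = 23.13.
At 21.4°: sec²(21.4°) = 1/0.9311² = 1.154.
Ratio = 23.13/1.154 = cos²(21.4°)/cos²(78°) ≈ 20.1.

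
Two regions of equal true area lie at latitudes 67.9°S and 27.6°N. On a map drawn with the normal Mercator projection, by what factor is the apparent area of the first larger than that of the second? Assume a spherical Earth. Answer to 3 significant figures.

On Mercator, area is exaggerated by sec²φ = 1/cos²φ.
At 67.9°: sec²(67.9°) = 1/0.3762² = 7.065.
At 27.6°: sec²(27.6°) = 1/0.8862² = 1.273.
Ratio = 7.065/1.273 = cos²(27.6°)/cos²(67.9°) ≈ 5.55.

5.55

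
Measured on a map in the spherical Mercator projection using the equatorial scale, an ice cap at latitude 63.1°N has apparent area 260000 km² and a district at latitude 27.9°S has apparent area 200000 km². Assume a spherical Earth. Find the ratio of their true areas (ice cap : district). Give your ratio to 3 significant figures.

On Mercator the areal scale is sec²φ, so true area = apparent × cos²φ.
True area of ice cap: 260000 × cos²(63.1°) = 260000 × 0.2047 = 53220 km².
True area of district: 200000 × cos²(27.9°) = 200000 × 0.7810 = 156200 km².
Ratio = 53220 / 156200 ≈ 0.341.

0.341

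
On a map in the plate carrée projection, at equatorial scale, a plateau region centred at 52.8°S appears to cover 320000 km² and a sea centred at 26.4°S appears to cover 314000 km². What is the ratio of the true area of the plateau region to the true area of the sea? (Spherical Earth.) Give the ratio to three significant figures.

On the plate carrée, areal scale = h·k = 1 × sec φ, so true area = apparent × cos φ.
True area of plateau region: 320000 × cos(52.8°) = 320000 × 0.6046 = 193500 km².
True area of sea: 314000 × cos(26.4°) = 314000 × 0.8957 = 281300 km².
Ratio = 193500 / 281300 ≈ 0.688.

0.688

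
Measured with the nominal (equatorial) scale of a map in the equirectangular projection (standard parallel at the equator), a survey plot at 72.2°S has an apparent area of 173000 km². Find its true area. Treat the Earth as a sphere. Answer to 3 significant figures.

For the equirectangular projection with φ₀ = 0 (plate carrée), h = 1 along meridians and k = sec φ along parallels.
Areal scale = h·k = 1 × sec φ; at 72.2°, h = 1.000, k = 3.271, so h·k = 3.271.
True area = apparent / (areal scale) = 173000 / 3.271 ≈ 52900 km².

52900 km²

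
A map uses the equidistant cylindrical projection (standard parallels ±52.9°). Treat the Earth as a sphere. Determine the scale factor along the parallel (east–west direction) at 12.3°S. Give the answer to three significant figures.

In the equirectangular projection with standard parallel φ₀ = 52.9° (x = Rλ cos φ₀, y = Rφ), meridians are true-scale (h = 1) and the parallel scale is k = cos φ₀ / cos φ.
k = cos 52.9° / cos 12.3° = 0.6032/0.9770 = 0.6174.

0.617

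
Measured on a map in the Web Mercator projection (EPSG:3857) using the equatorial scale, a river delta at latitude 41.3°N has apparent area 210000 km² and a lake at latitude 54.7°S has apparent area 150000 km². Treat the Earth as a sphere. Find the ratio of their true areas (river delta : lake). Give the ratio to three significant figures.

2.37

On Mercator the areal scale is sec²φ, so true area = apparent × cos²φ.
True area of river delta: 210000 × cos²(41.3°) = 210000 × 0.5644 = 118500 km².
True area of lake: 150000 × cos²(54.7°) = 150000 × 0.3339 = 50090 km².
Ratio = 118500 / 50090 ≈ 2.37.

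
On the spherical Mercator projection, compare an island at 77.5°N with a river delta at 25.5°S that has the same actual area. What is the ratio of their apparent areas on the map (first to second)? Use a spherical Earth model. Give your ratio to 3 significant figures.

Mercator is conformal with k = sec φ, so areal scale = k² = sec²φ.
At 77.5°: sec²(77.5°) = 1/0.2164² = 21.35.
At 25.5°: sec²(25.5°) = 1/0.9026² = 1.228.
Ratio = 21.35/1.228 = cos²(25.5°)/cos²(77.5°) ≈ 17.4.

17.4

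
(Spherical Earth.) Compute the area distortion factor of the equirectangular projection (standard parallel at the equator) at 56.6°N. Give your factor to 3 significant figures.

For the equirectangular projection with φ₀ = 0 (plate carrée), h = 1 along meridians and k = sec φ along parallels.
Areal scale = h·k = 1 × sec φ; at 56.6°, h = 1.000, k = 1.817, so h·k = 1.817.

1.82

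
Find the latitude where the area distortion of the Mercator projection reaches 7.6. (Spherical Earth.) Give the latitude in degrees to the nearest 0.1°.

68.7°

Mercator areal scale is sec²φ.
sec²φ = 7.6  ⇒  cos²φ = 0.1316  ⇒  cos φ = 0.3627.
φ = arccos(0.3627) ≈ 68.7°.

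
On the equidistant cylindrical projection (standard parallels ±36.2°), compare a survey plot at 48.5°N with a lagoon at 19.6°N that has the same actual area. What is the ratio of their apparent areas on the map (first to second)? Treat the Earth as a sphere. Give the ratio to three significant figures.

1.42

In the equirectangular projection with standard parallel φ₀ = 36.2° (x = Rλ cos φ₀, y = Rφ), meridians are true-scale (h = 1) and the parallel scale is k = cos φ₀ / cos φ.
Areal scale at 48.5°: h·k = 1.000 × 1.218 = 1.218.
Areal scale at 19.6°: h·k = 1.000 × 0.8566 = 0.8566.
Ratio = 1.218/0.8566 ≈ 1.42.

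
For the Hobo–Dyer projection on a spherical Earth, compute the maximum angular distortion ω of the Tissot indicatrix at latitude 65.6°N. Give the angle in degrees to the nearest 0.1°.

Hobo–Dyer is a cylindrical equal-area projection with standard parallels at ±37.5°. Cylindrical equal-area (φ₀ = 37.5°): h = cos φ / cos 37.5° along meridians, k = cos 37.5° / cos φ along parallels; h·k = 1.
At 65.6°: h = 0.5207, k = 1.920; principal scales a = 1.920, b = 0.5207.
sin(ω/2) = (a − b)/(a + b) = 1.400/2.441 = 0.5734, so ω = 2 arcsin(0.5734) ≈ 70.0°.

70.0°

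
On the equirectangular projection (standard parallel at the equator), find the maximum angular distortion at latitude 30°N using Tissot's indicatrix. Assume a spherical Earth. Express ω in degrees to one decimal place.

In the plate carrée (x = Rλ, y = Rφ), meridians are true-scale (h = 1) and parallels are stretched by k = sec φ.
At 30°: h = 1.000, k = 1.155; principal scales a = 1.155, b = 1.000.
sin(ω/2) = (a − b)/(a + b) = 0.1547/2.155 = 0.07180, so ω = 2 arcsin(0.07180) ≈ 8.2°.

8.2°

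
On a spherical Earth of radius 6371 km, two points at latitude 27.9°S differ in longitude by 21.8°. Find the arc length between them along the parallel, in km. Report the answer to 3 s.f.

Arc length along a parallel = R cos φ · Δλ (with Δλ in radians).
= 6371 × cos 27.9° × (21.8° × π/180) = 6371 × 0.8838 × 0.3805 ≈ 2140 km.

2140 km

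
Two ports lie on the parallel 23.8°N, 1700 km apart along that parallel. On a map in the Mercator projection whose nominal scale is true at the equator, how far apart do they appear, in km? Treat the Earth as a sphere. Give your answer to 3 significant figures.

For Mercator, h = k = sec φ (a conformal cylindrical projection has a single point scale, 1/cos φ).
Along the parallel, k = sec 23.8° = 1/0.9150 = 1.093.
Map distance = 1700 × 1.093 ≈ 1860 km.

1860 km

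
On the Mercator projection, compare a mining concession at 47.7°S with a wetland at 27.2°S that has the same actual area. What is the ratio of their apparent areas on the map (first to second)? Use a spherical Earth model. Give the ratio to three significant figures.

1.75

Mercator areal scale is sec²φ.
At 47.7°: sec²(47.7°) = 1/0.6730² = 2.208.
At 27.2°: sec²(27.2°) = 1/0.8894² = 1.264.
Ratio = 2.208/1.264 = cos²(27.2°)/cos²(47.7°) ≈ 1.75.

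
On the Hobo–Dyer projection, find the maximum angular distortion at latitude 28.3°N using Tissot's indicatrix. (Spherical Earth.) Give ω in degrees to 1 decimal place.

11.9°

The Hobo–Dyer projection is cylindrical equal-area with φ₀ = 37.5°. A cylindrical equal-area projection with standard parallel φ₀ has meridian scale h = cos φ / cos φ₀ and parallel scale k = cos φ₀ / cos φ (so areas are preserved, h·k = 1).
At 28.3°: h = 1.110, k = 0.9010; principal scales a = 1.110, b = 0.9010.
sin(ω/2) = (a − b)/(a + b) = 0.2088/2.011 = 0.1038, so ω = 2 arcsin(0.1038) ≈ 11.9°.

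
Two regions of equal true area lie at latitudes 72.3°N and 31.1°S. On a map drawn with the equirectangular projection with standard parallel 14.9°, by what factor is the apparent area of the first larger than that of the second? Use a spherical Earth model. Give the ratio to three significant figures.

2.82

With standard parallel φ₀ = 14.9°, the equirectangular projection gives x = Rλ cos φ₀, y = Rφ, so h = 1 and k = cos 14.9° / cos φ.
Areal scale at 72.3°: h·k = 1.000 × 3.179 = 3.179.
Areal scale at 31.1°: h·k = 1.000 × 1.129 = 1.129.
Ratio = 3.179/1.129 ≈ 2.82.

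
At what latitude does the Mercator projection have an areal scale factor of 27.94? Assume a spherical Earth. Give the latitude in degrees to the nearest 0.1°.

79.1°

Mercator areal scale is sec²φ.
sec²φ = 27.94  ⇒  cos²φ = 0.03579  ⇒  cos φ = 0.1892.
φ = arccos(0.1892) ≈ 79.1°.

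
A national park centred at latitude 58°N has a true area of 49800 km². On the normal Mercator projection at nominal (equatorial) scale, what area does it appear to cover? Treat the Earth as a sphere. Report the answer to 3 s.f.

For Mercator, h = k = sec φ (a conformal cylindrical projection has a single point scale, 1/cos φ).
Areal scale = k² = sec²φ = 1/cos²(58°) = 1/0.5299² = 3.561.
Apparent area = 49800 × 3.561 ≈ 177000 km².

177000 km²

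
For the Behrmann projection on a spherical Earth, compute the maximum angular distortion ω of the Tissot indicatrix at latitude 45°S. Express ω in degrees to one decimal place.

Behrmann is a cylindrical equal-area projection with standard parallels at ±30°. For cylindrical equal-area with standard parallel φ₀, h = cos φ / cos φ₀ and k = cos φ₀ / cos φ, so h·k = 1.
At 45°: h = 0.8165, k = 1.225; principal scales a = 1.225, b = 0.8165.
sin(ω/2) = (a − b)/(a + b) = 0.4082/2.041 = 0.2000, so ω = 2 arcsin(0.2000) ≈ 23.1°.

23.1°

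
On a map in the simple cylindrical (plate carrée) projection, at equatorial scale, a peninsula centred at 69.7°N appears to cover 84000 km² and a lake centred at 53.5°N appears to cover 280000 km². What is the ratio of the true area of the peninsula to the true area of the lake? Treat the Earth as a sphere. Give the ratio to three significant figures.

0.175

Plate carrée has h = 1 and k = sec φ, giving areal scale sec φ; true area = (apparent area) · cos φ.
True area of peninsula: 84000 × cos(69.7°) = 84000 × 0.3469 = 29140 km².
True area of lake: 280000 × cos(53.5°) = 280000 × 0.5948 = 166600 km².
Ratio = 29140 / 166600 ≈ 0.175.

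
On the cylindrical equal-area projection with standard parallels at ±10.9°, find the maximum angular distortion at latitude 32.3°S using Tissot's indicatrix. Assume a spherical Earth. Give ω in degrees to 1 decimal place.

17.1°

A cylindrical equal-area projection with standard parallel φ₀ has meridian scale h = cos φ / cos φ₀ and parallel scale k = cos φ₀ / cos φ (so areas are preserved, h·k = 1).
At 32.3°: h = 0.8608, k = 1.162; principal scales a = 1.162, b = 0.8608.
sin(ω/2) = (a − b)/(a + b) = 0.3009/2.023 = 0.1488, so ω = 2 arcsin(0.1488) ≈ 17.1°.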